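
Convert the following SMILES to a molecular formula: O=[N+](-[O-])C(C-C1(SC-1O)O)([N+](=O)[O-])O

Heavy atoms from the SMILES: 4 C, 2 N, 7 O, 1 S.
Implicit hydrogens by atom environment:
  3 × O: 1 H each → 3
  2 × C: no H
  2 × N (charge +1): no H
  2 × O: no H
  2 × O (charge -1): no H
  1 × C: 2 H
  1 × C: 1 H
  1 × S: no H
  Total hydrogens = 6.
Molecular formula: C4H6N2O7S

C4H6N2O7S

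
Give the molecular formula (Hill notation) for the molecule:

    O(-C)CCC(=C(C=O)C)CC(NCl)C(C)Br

C11H19BrClNO2

Heavy atoms from the SMILES: 1 Br, 11 C, 1 Cl, 1 N, 2 O.
Implicit hydrogens by atom environment:
  3 × C: 3 H each → 9
  3 × C: 2 H each → 6
  3 × C: 1 H each → 3
  2 × C: no H
  2 × O: no H
  1 × Br: no H
  1 × Cl: no H
  1 × N: 1 H
  Total hydrogens = 19.
Molecular formula: C11H19BrClNO2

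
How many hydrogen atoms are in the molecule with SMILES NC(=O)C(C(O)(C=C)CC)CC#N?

Hydrogens are implicit in SMILES; fill each atom to its normal valence:
  3 × C: 2 H each → 6
  3 × C: no H
  2 × C: 1 H each → 2
  1 × C: 3 H
  1 × N: 2 H
  1 × N: no H
  1 × O: 1 H
  1 × O: no H
  Total hydrogens = 14.

14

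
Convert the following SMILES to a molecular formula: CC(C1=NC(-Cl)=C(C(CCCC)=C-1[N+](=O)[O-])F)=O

C11H12ClFN2O3

Heavy atoms from the SMILES: 11 C, 1 Cl, 1 F, 2 N, 3 O.
Implicit hydrogens by atom environment:
  5 × C (aromatic): no H
  3 × C: 2 H each → 6
  2 × C: 3 H each → 6
  2 × O: no H
  1 × C: no H
  1 × Cl: no H
  1 × F: no H
  1 × N (aromatic): no H
  1 × N (charge +1): no H
  1 × O (charge -1): no H
  Total hydrogens = 12.
Molecular formula: C11H12ClFN2O3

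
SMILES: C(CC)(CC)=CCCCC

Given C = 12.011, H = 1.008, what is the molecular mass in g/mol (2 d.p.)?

Molecular formula: C10H20.
M = 10×12.011 + 20×1.008 = 140.27 g/mol.

140.27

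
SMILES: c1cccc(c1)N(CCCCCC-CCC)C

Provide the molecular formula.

C16H27N

Heavy atoms from the SMILES: 16 C, 1 N.
Implicit hydrogens by atom environment:
  8 × C: 2 H each → 16
  5 × C (aromatic): 1 H each → 5
  2 × C: 3 H each → 6
  1 × C (aromatic): no H
  1 × N: no H
  Total hydrogens = 27.
Molecular formula: C16H27N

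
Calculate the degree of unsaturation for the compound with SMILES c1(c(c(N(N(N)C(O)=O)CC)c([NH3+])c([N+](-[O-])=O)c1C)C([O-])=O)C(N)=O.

8

Molecular formula from the SMILES: C12H16N6O7.
DoU = (2C + 2 + N − H − X)/2 = (2·12 + 2 + 6 − 16 − 0)/2 = 16/2 = 8.
(Structurally: 1 ring(s) + 7 π bond(s) = 8.)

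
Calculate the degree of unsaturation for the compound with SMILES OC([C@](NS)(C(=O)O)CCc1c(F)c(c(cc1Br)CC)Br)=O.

6

Molecular formula from the SMILES: C13H14Br2FNO4S.
DoU = (2C + 2 + N − H − X)/2 = (2·13 + 2 + 1 − 14 − 3)/2 = 12/2 = 6.
(Structurally: 1 ring(s) + 5 π bond(s) = 6.)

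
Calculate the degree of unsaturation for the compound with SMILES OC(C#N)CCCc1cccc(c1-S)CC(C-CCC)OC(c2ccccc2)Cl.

Molecular formula from the SMILES: C24H30ClNO2S.
DoU = (2C + 2 + N − H − X)/2 = (2·24 + 2 + 1 − 30 − 1)/2 = 20/2 = 10.
(Structurally: 2 ring(s) + 8 π bond(s) = 10.)

10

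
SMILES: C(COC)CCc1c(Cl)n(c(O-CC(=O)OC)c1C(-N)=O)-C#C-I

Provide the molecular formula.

C15H18ClIN2O5

Heavy atoms from the SMILES: 15 C, 1 Cl, 1 I, 2 N, 5 O.
Implicit hydrogens by atom environment:
  5 × C: 2 H each → 10
  5 × O: no H
  4 × C (aromatic): no H
  4 × C: no H
  2 × C: 3 H each → 6
  1 × Cl: no H
  1 × I: no H
  1 × N: 2 H
  1 × N (aromatic): no H
  Total hydrogens = 18.
Molecular formula: C15H18ClIN2O5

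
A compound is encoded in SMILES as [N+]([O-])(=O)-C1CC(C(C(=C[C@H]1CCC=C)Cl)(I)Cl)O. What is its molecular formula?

C11H14Cl2INO3

Heavy atoms from the SMILES: 11 C, 2 Cl, 1 I, 1 N, 3 O.
Implicit hydrogens by atom environment:
  5 × C: 1 H each → 5
  4 × C: 2 H each → 8
  2 × C: no H
  2 × Cl: no H
  1 × I: no H
  1 × N (charge +1): no H
  1 × O: 1 H
  1 × O: no H
  1 × O (charge -1): no H
  Total hydrogens = 14.
Molecular formula: C11H14Cl2INO3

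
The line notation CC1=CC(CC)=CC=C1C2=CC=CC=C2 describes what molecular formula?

C15H16

Heavy atoms from the SMILES: 15 C.
Implicit hydrogens by atom environment:
  8 × C (aromatic): 1 H each → 8
  4 × C (aromatic): no H
  2 × C: 3 H each → 6
  1 × C: 2 H
  Total hydrogens = 16.
Molecular formula: C15H16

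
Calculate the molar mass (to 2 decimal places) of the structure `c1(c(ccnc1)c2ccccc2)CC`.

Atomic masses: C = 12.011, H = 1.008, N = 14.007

183.25

Molecular formula: C13H13N.
M = 13×12.011 + 13×1.008 + 1×14.007 = 183.25 g/mol.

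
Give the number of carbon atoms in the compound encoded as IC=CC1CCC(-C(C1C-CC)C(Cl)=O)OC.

The symbol for carbon appears 13 times in the SMILES. (Cl is a single chlorine, not C + l.)

13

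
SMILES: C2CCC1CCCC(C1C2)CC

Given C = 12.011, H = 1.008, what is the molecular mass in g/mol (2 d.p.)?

166.31

Molecular formula: C12H22.
M = 12×12.011 + 22×1.008 = 166.31 g/mol.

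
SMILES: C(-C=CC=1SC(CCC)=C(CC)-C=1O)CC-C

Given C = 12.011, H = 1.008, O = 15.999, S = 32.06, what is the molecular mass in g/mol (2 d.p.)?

252.42

Molecular formula: C15H24OS.
M = 15×12.011 + 24×1.008 + 1×15.999 + 1×32.06 = 252.42 g/mol.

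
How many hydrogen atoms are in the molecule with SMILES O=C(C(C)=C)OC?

Hydrogens are implicit in SMILES; fill each atom to its normal valence:
  2 × C: 3 H each → 6
  2 × C: no H
  2 × O: no H
  1 × C: 2 H
  Total hydrogens = 8.

8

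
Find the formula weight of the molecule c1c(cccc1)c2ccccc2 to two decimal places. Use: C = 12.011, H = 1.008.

Molecular formula: C12H10.
M = 12×12.011 + 10×1.008 = 154.21 g/mol.

154.21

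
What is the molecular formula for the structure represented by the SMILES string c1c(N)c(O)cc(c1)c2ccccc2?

C12H11NO

Heavy atoms from the SMILES: 12 C, 1 N, 1 O.
Implicit hydrogens by atom environment:
  8 × C (aromatic): 1 H each → 8
  4 × C (aromatic): no H
  1 × N: 2 H
  1 × O: 1 H
  Total hydrogens = 11.
Molecular formula: C12H11NO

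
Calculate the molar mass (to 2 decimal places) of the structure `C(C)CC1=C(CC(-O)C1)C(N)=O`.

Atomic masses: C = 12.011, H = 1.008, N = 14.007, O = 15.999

169.22

Molecular formula: C9H15NO2.
M = 9×12.011 + 15×1.008 + 1×14.007 + 2×15.999 = 169.22 g/mol.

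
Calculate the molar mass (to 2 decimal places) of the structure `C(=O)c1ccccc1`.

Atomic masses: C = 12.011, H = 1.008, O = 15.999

Molecular formula: C7H6O.
M = 7×12.011 + 6×1.008 + 1×15.999 = 106.12 g/mol.

106.12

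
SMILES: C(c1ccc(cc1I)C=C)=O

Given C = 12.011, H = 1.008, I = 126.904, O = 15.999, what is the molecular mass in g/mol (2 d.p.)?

258.06

Molecular formula: C9H7IO.
M = 9×12.011 + 7×1.008 + 1×126.904 + 1×15.999 = 258.06 g/mol.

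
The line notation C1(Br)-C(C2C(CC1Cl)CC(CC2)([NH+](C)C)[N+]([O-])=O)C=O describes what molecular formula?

C13H21BrClN2O3+

Heavy atoms from the SMILES: 1 Br, 13 C, 1 Cl, 2 N, 3 O.
Implicit hydrogens by atom environment:
  6 × C: 1 H each → 6
  4 × C: 2 H each → 8
  2 × C: 3 H each → 6
  2 × O: no H
  1 × Br: no H
  1 × C: no H
  1 × Cl: no H
  1 × N (charge +1): 1 H
  1 × N (charge +1): no H
  1 × O (charge -1): no H
  Total hydrogens = 21.
Net charge +1.
Molecular formula: C13H21BrClN2O3+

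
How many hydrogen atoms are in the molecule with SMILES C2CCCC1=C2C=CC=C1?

12

Hydrogens are implicit in SMILES; fill each atom to its normal valence:
  4 × C: 2 H each → 8
  4 × C (aromatic): 1 H each → 4
  2 × C (aromatic): no H
  Total hydrogens = 12.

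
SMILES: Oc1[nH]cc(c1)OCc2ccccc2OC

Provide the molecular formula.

C12H13NO3

Heavy atoms from the SMILES: 12 C, 1 N, 3 O.
Implicit hydrogens by atom environment:
  6 × C (aromatic): 1 H each → 6
  4 × C (aromatic): no H
  2 × O: no H
  1 × C: 3 H
  1 × C: 2 H
  1 × N (aromatic): 1 H
  1 × O: 1 H
  Total hydrogens = 13.
Molecular formula: C12H13NO3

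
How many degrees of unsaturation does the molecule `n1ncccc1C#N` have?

Molecular formula from the SMILES: C5H3N3.
DoU = (2C + 2 + N − H − X)/2 = (2·5 + 2 + 3 − 3 − 0)/2 = 12/2 = 6.
(Structurally: 1 ring(s) + 5 π bond(s) = 6.)

6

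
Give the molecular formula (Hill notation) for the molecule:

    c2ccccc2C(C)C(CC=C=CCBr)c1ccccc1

Heavy atoms from the SMILES: 1 Br, 20 C.
Implicit hydrogens by atom environment:
  10 × C (aromatic): 1 H each → 10
  4 × C: 1 H each → 4
  2 × C: 2 H each → 4
  2 × C (aromatic): no H
  1 × Br: no H
  1 × C: 3 H
  1 × C: no H
  Total hydrogens = 21.
Molecular formula: C20H21Br

C20H21Br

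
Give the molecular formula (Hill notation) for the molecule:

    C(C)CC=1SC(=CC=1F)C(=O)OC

Heavy atoms from the SMILES: 9 C, 1 F, 2 O, 1 S.
Implicit hydrogens by atom environment:
  3 × C (aromatic): no H
  2 × C: 3 H each → 6
  2 × C: 2 H each → 4
  2 × O: no H
  1 × C (aromatic): 1 H
  1 × C: no H
  1 × F: no H
  1 × S (aromatic): no H
  Total hydrogens = 11.
Molecular formula: C9H11FO2S

C9H11FO2S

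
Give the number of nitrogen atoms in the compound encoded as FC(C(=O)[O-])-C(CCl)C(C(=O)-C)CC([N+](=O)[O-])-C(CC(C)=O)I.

The symbol for nitrogen appears 1 time in the SMILES.

1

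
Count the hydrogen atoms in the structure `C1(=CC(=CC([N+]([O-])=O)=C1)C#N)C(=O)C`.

Hydrogens are implicit in SMILES; fill each atom to its normal valence:
  3 × C (aromatic): 1 H each → 3
  3 × C (aromatic): no H
  2 × C: no H
  2 × O: no H
  1 × C: 3 H
  1 × N: no H
  1 × N (charge +1): no H
  1 × O (charge -1): no H
  Total hydrogens = 6.

6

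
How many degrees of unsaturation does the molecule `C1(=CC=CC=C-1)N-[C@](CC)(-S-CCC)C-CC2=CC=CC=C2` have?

Molecular formula from the SMILES: C20H27NS.
DoU = (2C + 2 + N − H − X)/2 = (2·20 + 2 + 1 − 27 − 0)/2 = 16/2 = 8.
(Structurally: 2 ring(s) + 6 π bond(s) = 8.)

8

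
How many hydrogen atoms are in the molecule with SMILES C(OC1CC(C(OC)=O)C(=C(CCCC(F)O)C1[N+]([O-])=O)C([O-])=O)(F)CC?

22

Hydrogens are implicit in SMILES; fill each atom to its normal valence:
  5 × C: 2 H each → 10
  5 × C: 1 H each → 5
  5 × O: no H
  4 × C: no H
  2 × C: 3 H each → 6
  2 × F: no H
  2 × O (charge -1): no H
  1 × N (charge +1): no H
  1 × O: 1 H
  Total hydrogens = 22.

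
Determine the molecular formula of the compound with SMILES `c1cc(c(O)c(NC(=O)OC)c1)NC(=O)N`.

Heavy atoms from the SMILES: 9 C, 3 N, 4 O.
Implicit hydrogens by atom environment:
  3 × C (aromatic): 1 H each → 3
  3 × C (aromatic): no H
  3 × O: no H
  2 × C: no H
  2 × N: 1 H each → 2
  1 × C: 3 H
  1 × N: 2 H
  1 × O: 1 H
  Total hydrogens = 11.
Molecular formula: C9H11N3O4

C9H11N3O4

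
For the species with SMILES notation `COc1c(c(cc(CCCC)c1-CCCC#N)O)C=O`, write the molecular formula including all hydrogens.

Heavy atoms from the SMILES: 16 C, 1 N, 3 O.
Implicit hydrogens by atom environment:
  6 × C: 2 H each → 12
  5 × C (aromatic): no H
  2 × C: 3 H each → 6
  2 × O: no H
  1 × C (aromatic): 1 H
  1 × C: 1 H
  1 × C: no H
  1 × N: no H
  1 × O: 1 H
  Total hydrogens = 21.
Molecular formula: C16H21NO3

C16H21NO3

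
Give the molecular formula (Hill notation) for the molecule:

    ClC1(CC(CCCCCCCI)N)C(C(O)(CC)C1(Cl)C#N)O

C16H27Cl2IN2O2

Heavy atoms from the SMILES: 16 C, 2 Cl, 1 I, 2 N, 2 O.
Implicit hydrogens by atom environment:
  9 × C: 2 H each → 18
  4 × C: no H
  2 × C: 1 H each → 2
  2 × Cl: no H
  2 × O: 1 H each → 2
  1 × C: 3 H
  1 × I: no H
  1 × N: 2 H
  1 × N: no H
  Total hydrogens = 27.
Molecular formula: C16H27Cl2IN2O2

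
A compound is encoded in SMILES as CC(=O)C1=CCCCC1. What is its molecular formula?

Heavy atoms from the SMILES: 8 C, 1 O.
Implicit hydrogens by atom environment:
  4 × C: 2 H each → 8
  2 × C: no H
  1 × C: 3 H
  1 × C: 1 H
  1 × O: no H
  Total hydrogens = 12.
Molecular formula: C8H12O

C8H12O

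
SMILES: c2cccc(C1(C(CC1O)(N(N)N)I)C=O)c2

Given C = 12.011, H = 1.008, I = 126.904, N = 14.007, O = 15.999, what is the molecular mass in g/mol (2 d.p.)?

347.16

Molecular formula: C11H14IN3O2.
M = 11×12.011 + 14×1.008 + 1×126.904 + 3×14.007 + 2×15.999 = 347.16 g/mol.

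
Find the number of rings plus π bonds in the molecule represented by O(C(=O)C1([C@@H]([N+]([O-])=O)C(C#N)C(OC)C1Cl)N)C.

Molecular formula from the SMILES: C9H12ClN3O5.
DoU = (2C + 2 + N − H − X)/2 = (2·9 + 2 + 3 − 12 − 1)/2 = 10/2 = 5.
(Structurally: 1 ring(s) + 4 π bond(s) = 5.)

5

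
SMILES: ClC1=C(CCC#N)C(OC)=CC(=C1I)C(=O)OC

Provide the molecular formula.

Heavy atoms from the SMILES: 12 C, 1 Cl, 1 I, 1 N, 3 O.
Implicit hydrogens by atom environment:
  5 × C (aromatic): no H
  3 × O: no H
  2 × C: 3 H each → 6
  2 × C: 2 H each → 4
  2 × C: no H
  1 × C (aromatic): 1 H
  1 × Cl: no H
  1 × I: no H
  1 × N: no H
  Total hydrogens = 11.
Molecular formula: C12H11ClINO3

C12H11ClINO3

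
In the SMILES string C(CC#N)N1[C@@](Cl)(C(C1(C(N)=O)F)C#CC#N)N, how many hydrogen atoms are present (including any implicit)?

9

Hydrogens are implicit in SMILES; fill each atom to its normal valence:
  7 × C: no H
  3 × N: no H
  2 × C: 2 H each → 4
  2 × N: 2 H each → 4
  1 × C: 1 H
  1 × Cl: no H
  1 × F: no H
  1 × O: no H
  Total hydrogens = 9.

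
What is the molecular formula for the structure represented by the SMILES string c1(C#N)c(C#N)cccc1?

Heavy atoms from the SMILES: 8 C, 2 N.
Implicit hydrogens by atom environment:
  4 × C (aromatic): 1 H each → 4
  2 × C (aromatic): no H
  2 × C: no H
  2 × N: no H
  Total hydrogens = 4.
Molecular formula: C8H4N2

C8H4N2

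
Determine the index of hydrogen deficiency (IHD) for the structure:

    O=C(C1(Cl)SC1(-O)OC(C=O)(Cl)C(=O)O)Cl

4

Molecular formula from the SMILES: C6H3Cl3O6S.
DoU = (2C + 2 + N − H − X)/2 = (2·6 + 2 + 0 − 3 − 3)/2 = 8/2 = 4.
(Structurally: 1 ring(s) + 3 π bond(s) = 4.)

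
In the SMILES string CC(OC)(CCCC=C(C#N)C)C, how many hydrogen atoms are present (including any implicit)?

19

Hydrogens are implicit in SMILES; fill each atom to its normal valence:
  4 × C: 3 H each → 12
  3 × C: 2 H each → 6
  3 × C: no H
  1 × C: 1 H
  1 × N: no H
  1 × O: no H
  Total hydrogens = 19.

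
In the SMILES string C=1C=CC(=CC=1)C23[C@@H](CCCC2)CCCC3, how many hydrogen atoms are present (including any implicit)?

Hydrogens are implicit in SMILES; fill each atom to its normal valence:
  8 × C: 2 H each → 16
  5 × C (aromatic): 1 H each → 5
  1 × C: 1 H
  1 × C: no H
  1 × C (aromatic): no H
  Total hydrogens = 22.

22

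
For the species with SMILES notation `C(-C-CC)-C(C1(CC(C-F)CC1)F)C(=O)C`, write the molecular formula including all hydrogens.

Heavy atoms from the SMILES: 13 C, 2 F, 1 O.
Implicit hydrogens by atom environment:
  7 × C: 2 H each → 14
  2 × C: 3 H each → 6
  2 × C: 1 H each → 2
  2 × C: no H
  2 × F: no H
  1 × O: no H
  Total hydrogens = 22.
Molecular formula: C13H22F2O

C13H22F2O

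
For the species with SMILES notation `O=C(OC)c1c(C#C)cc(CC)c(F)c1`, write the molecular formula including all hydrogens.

C12H11FO2

Heavy atoms from the SMILES: 12 C, 1 F, 2 O.
Implicit hydrogens by atom environment:
  4 × C (aromatic): no H
  2 × C: 3 H each → 6
  2 × C (aromatic): 1 H each → 2
  2 × C: no H
  2 × O: no H
  1 × C: 2 H
  1 × C: 1 H
  1 × F: no H
  Total hydrogens = 11.
Molecular formula: C12H11FO2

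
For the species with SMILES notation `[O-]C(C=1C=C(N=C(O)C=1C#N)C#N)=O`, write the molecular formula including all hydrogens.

Heavy atoms from the SMILES: 8 C, 3 N, 3 O.
Implicit hydrogens by atom environment:
  4 × C (aromatic): no H
  3 × C: no H
  2 × N: no H
  1 × C (aromatic): 1 H
  1 × N (aromatic): no H
  1 × O: 1 H
  1 × O: no H
  1 × O (charge -1): no H
  Total hydrogens = 2.
Net charge -1.
Molecular formula: C8H2N3O3-

C8H2N3O3-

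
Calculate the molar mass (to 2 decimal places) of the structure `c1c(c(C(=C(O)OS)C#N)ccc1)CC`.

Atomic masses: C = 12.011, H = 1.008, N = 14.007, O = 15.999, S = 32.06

Molecular formula: C11H11NO2S.
M = 11×12.011 + 11×1.008 + 1×14.007 + 2×15.999 + 1×32.06 = 221.27 g/mol.

221.27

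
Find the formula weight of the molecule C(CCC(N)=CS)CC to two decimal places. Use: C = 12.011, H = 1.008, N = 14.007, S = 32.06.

Molecular formula: C7H15NS.
M = 7×12.011 + 15×1.008 + 1×14.007 + 1×32.06 = 145.26 g/mol.

145.26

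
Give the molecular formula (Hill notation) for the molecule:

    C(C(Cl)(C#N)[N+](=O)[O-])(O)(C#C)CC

C7H7ClN2O3

Heavy atoms from the SMILES: 7 C, 1 Cl, 2 N, 3 O.
Implicit hydrogens by atom environment:
  4 × C: no H
  1 × C: 3 H
  1 × C: 2 H
  1 × C: 1 H
  1 × Cl: no H
  1 × N: no H
  1 × N (charge +1): no H
  1 × O: 1 H
  1 × O: no H
  1 × O (charge -1): no H
  Total hydrogens = 7.
Molecular formula: C7H7ClN2O3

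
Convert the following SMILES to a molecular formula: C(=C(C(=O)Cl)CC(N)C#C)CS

C8H10ClNOS

Heavy atoms from the SMILES: 8 C, 1 Cl, 1 N, 1 O, 1 S.
Implicit hydrogens by atom environment:
  3 × C: 1 H each → 3
  3 × C: no H
  2 × C: 2 H each → 4
  1 × Cl: no H
  1 × N: 2 H
  1 × O: no H
  1 × S: 1 H
  Total hydrogens = 10.
Molecular formula: C8H10ClNOS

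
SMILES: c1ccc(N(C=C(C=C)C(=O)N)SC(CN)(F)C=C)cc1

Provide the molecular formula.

Heavy atoms from the SMILES: 15 C, 1 F, 3 N, 1 O, 1 S.
Implicit hydrogens by atom environment:
  5 × C (aromatic): 1 H each → 5
  3 × C: 2 H each → 6
  3 × C: 1 H each → 3
  3 × C: no H
  2 × N: 2 H each → 4
  1 × C (aromatic): no H
  1 × F: no H
  1 × N: no H
  1 × O: no H
  1 × S: no H
  Total hydrogens = 18.
Molecular formula: C15H18FN3OS

C15H18FN3OS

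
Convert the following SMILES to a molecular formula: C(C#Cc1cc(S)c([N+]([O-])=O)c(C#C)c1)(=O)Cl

Heavy atoms from the SMILES: 11 C, 1 Cl, 1 N, 3 O, 1 S.
Implicit hydrogens by atom environment:
  4 × C (aromatic): no H
  4 × C: no H
  2 × C (aromatic): 1 H each → 2
  2 × O: no H
  1 × C: 1 H
  1 × Cl: no H
  1 × N (charge +1): no H
  1 × O (charge -1): no H
  1 × S: 1 H
  Total hydrogens = 4.
Molecular formula: C11H4ClNO3S

C11H4ClNO3S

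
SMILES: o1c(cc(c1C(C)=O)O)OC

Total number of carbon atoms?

The symbol for carbon appears 7 times in the SMILES. Lowercase c denotes aromatic carbon and counts toward C.

7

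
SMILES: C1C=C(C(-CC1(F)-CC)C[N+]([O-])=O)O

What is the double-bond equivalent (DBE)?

3

Molecular formula from the SMILES: C9H14FNO3.
DoU = (2C + 2 + N − H − X)/2 = (2·9 + 2 + 1 − 14 − 1)/2 = 6/2 = 3.
(Structurally: 1 ring(s) + 2 π bond(s) = 3.)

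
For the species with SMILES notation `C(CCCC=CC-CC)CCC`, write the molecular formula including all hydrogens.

Heavy atoms from the SMILES: 12 C.
Implicit hydrogens by atom environment:
  8 × C: 2 H each → 16
  2 × C: 3 H each → 6
  2 × C: 1 H each → 2
  Total hydrogens = 24.
Molecular formula: C12H24

C12H24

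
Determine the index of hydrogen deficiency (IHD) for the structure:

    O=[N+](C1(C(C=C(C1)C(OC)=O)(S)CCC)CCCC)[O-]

4

Molecular formula from the SMILES: C14H23NO4S.
DoU = (2C + 2 + N − H − X)/2 = (2·14 + 2 + 1 − 23 − 0)/2 = 8/2 = 4.
(Structurally: 1 ring(s) + 3 π bond(s) = 4.)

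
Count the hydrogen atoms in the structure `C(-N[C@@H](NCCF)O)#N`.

8

Hydrogens are implicit in SMILES; fill each atom to its normal valence:
  2 × C: 2 H each → 4
  2 × N: 1 H each → 2
  1 × C: 1 H
  1 × C: no H
  1 × F: no H
  1 × N: no H
  1 × O: 1 H
  Total hydrogens = 8.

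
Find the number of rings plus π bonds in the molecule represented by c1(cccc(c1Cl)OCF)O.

4

Molecular formula from the SMILES: C7H6ClFO2.
DoU = (2C + 2 + N − H − X)/2 = (2·7 + 2 + 0 − 6 − 2)/2 = 8/2 = 4.
(Structurally: 1 ring(s) + 3 π bond(s) = 4.)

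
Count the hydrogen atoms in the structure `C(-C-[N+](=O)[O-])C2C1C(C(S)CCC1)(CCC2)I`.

Hydrogens are implicit in SMILES; fill each atom to its normal valence:
  8 × C: 2 H each → 16
  3 × C: 1 H each → 3
  1 × C: no H
  1 × I: no H
  1 × N (charge +1): no H
  1 × O: no H
  1 × O (charge -1): no H
  1 × S: 1 H
  Total hydrogens = 20.

20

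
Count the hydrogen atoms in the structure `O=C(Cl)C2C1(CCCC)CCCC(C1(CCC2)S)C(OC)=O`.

27

Hydrogens are implicit in SMILES; fill each atom to its normal valence:
  9 × C: 2 H each → 18
  4 × C: no H
  3 × O: no H
  2 × C: 3 H each → 6
  2 × C: 1 H each → 2
  1 × Cl: no H
  1 × S: 1 H
  Total hydrogens = 27.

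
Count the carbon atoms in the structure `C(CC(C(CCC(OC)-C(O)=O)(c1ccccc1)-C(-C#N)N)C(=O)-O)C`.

The symbol for carbon appears 19 times in the SMILES. Lowercase c denotes aromatic carbon and counts toward C.

19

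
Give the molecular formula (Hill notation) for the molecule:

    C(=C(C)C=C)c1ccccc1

Heavy atoms from the SMILES: 11 C.
Implicit hydrogens by atom environment:
  5 × C (aromatic): 1 H each → 5
  2 × C: 1 H each → 2
  1 × C: 3 H
  1 × C: 2 H
  1 × C: no H
  1 × C (aromatic): no H
  Total hydrogens = 12.
Molecular formula: C11H12

C11H12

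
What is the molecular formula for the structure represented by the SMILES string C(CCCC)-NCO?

Heavy atoms from the SMILES: 6 C, 1 N, 1 O.
Implicit hydrogens by atom environment:
  5 × C: 2 H each → 10
  1 × C: 3 H
  1 × N: 1 H
  1 × O: 1 H
  Total hydrogens = 15.
Molecular formula: C6H15NO

C6H15NO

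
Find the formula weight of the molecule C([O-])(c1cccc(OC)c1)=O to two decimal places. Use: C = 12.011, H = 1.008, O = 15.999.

151.14

Molecular formula: C8H7O3-.
M = 8×12.011 + 7×1.008 + 3×15.999 = 151.14 g/mol.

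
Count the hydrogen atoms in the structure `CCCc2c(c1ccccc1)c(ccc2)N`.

17

Hydrogens are implicit in SMILES; fill each atom to its normal valence:
  8 × C (aromatic): 1 H each → 8
  4 × C (aromatic): no H
  2 × C: 2 H each → 4
  1 × C: 3 H
  1 × N: 2 H
  Total hydrogens = 17.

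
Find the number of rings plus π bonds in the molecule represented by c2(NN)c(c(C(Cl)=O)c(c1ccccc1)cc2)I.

Molecular formula from the SMILES: C13H10ClIN2O.
DoU = (2C + 2 + N − H − X)/2 = (2·13 + 2 + 2 − 10 − 2)/2 = 18/2 = 9.
(Structurally: 2 ring(s) + 7 π bond(s) = 9.)

9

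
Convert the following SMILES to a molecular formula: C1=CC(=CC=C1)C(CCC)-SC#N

Heavy atoms from the SMILES: 11 C, 1 N, 1 S.
Implicit hydrogens by atom environment:
  5 × C (aromatic): 1 H each → 5
  2 × C: 2 H each → 4
  1 × C: 3 H
  1 × C: 1 H
  1 × C: no H
  1 × C (aromatic): no H
  1 × N: no H
  1 × S: no H
  Total hydrogens = 13.
Molecular formula: C11H13NS

C11H13NS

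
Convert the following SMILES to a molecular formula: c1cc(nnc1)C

C5H6N2

Heavy atoms from the SMILES: 5 C, 2 N.
Implicit hydrogens by atom environment:
  3 × C (aromatic): 1 H each → 3
  2 × N (aromatic): no H
  1 × C: 3 H
  1 × C (aromatic): no H
  Total hydrogens = 6.
Molecular formula: C5H6N2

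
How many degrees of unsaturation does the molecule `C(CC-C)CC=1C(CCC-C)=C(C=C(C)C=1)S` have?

Molecular formula from the SMILES: C16H26S.
DoU = (2C + 2 + N − H − X)/2 = (2·16 + 2 + 0 − 26 − 0)/2 = 8/2 = 4.
(Structurally: 1 ring(s) + 3 π bond(s) = 4.)

4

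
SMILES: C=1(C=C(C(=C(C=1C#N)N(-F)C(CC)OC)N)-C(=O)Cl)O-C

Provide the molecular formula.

Heavy atoms from the SMILES: 13 C, 1 Cl, 1 F, 3 N, 3 O.
Implicit hydrogens by atom environment:
  5 × C (aromatic): no H
  3 × C: 3 H each → 9
  3 × O: no H
  2 × C: no H
  2 × N: no H
  1 × C: 2 H
  1 × C (aromatic): 1 H
  1 × C: 1 H
  1 × Cl: no H
  1 × F: no H
  1 × N: 2 H
  Total hydrogens = 15.
Molecular formula: C13H15ClFN3O3

C13H15ClFN3O3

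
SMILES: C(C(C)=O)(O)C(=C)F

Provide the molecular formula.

C5H7FO2

Heavy atoms from the SMILES: 5 C, 1 F, 2 O.
Implicit hydrogens by atom environment:
  2 × C: no H
  1 × C: 3 H
  1 × C: 2 H
  1 × C: 1 H
  1 × F: no H
  1 × O: 1 H
  1 × O: no H
  Total hydrogens = 7.
Molecular formula: C5H7FO2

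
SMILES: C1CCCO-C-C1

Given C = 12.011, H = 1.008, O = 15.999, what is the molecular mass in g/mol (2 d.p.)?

100.16

Molecular formula: C6H12O.
M = 6×12.011 + 12×1.008 + 1×15.999 = 100.16 g/mol.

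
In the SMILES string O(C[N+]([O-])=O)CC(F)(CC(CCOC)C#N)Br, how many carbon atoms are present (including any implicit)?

The symbol for carbon appears 9 times in the SMILES.

9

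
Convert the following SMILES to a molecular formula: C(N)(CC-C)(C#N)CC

C7H14N2

Heavy atoms from the SMILES: 7 C, 2 N.
Implicit hydrogens by atom environment:
  3 × C: 2 H each → 6
  2 × C: 3 H each → 6
  2 × C: no H
  1 × N: 2 H
  1 × N: no H
  Total hydrogens = 14.
Molecular formula: C7H14N2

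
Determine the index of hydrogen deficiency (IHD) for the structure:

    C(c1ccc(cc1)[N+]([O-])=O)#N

Molecular formula from the SMILES: C7H4N2O2.
DoU = (2C + 2 + N − H − X)/2 = (2·7 + 2 + 2 − 4 − 0)/2 = 14/2 = 7.
(Structurally: 1 ring(s) + 6 π bond(s) = 7.)

7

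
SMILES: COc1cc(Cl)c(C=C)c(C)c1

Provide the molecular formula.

Heavy atoms from the SMILES: 10 C, 1 Cl, 1 O.
Implicit hydrogens by atom environment:
  4 × C (aromatic): no H
  2 × C: 3 H each → 6
  2 × C (aromatic): 1 H each → 2
  1 × C: 2 H
  1 × C: 1 H
  1 × Cl: no H
  1 × O: no H
  Total hydrogens = 11.
Molecular formula: C10H11ClO

C10H11ClO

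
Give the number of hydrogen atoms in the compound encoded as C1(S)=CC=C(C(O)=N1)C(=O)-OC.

Hydrogens are implicit in SMILES; fill each atom to its normal valence:
  3 × C (aromatic): no H
  2 × C (aromatic): 1 H each → 2
  2 × O: no H
  1 × C: 3 H
  1 × C: no H
  1 × N (aromatic): no H
  1 × O: 1 H
  1 × S: 1 H
  Total hydrogens = 7.

7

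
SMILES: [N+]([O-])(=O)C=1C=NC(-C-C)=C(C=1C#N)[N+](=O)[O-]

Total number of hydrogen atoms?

Hydrogens are implicit in SMILES; fill each atom to its normal valence:
  4 × C (aromatic): no H
  2 × N (charge +1): no H
  2 × O: no H
  2 × O (charge -1): no H
  1 × C: 3 H
  1 × C: 2 H
  1 × C (aromatic): 1 H
  1 × C: no H
  1 × N (aromatic): no H
  1 × N: no H
  Total hydrogens = 6.

6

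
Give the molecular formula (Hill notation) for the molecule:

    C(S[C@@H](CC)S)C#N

C5H9NS2

Heavy atoms from the SMILES: 5 C, 1 N, 2 S.
Implicit hydrogens by atom environment:
  2 × C: 2 H each → 4
  1 × C: 3 H
  1 × C: 1 H
  1 × C: no H
  1 × N: no H
  1 × S: 1 H
  1 × S: no H
  Total hydrogens = 9.
Molecular formula: C5H9NS2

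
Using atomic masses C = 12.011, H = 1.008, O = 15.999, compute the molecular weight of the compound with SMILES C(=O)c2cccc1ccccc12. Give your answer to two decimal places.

156.18

Molecular formula: C11H8O.
M = 11×12.011 + 8×1.008 + 1×15.999 = 156.18 g/mol.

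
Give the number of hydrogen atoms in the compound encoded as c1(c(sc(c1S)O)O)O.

Hydrogens are implicit in SMILES; fill each atom to its normal valence:
  4 × C (aromatic): no H
  3 × O: 1 H each → 3
  1 × S: 1 H
  1 × S (aromatic): no H
  Total hydrogens = 4.

4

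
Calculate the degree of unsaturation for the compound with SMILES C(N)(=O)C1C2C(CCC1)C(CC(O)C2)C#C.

Molecular formula from the SMILES: C13H19NO2.
DoU = (2C + 2 + N − H − X)/2 = (2·13 + 2 + 1 − 19 − 0)/2 = 10/2 = 5.
(Structurally: 2 ring(s) + 3 π bond(s) = 5.)

5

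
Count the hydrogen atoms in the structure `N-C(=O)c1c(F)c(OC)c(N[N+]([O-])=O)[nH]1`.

Hydrogens are implicit in SMILES; fill each atom to its normal valence:
  4 × C (aromatic): no H
  3 × O: no H
  1 × C: 3 H
  1 × C: no H
  1 × F: no H
  1 × N: 2 H
  1 × N (aromatic): 1 H
  1 × N: 1 H
  1 × N (charge +1): no H
  1 × O (charge -1): no H
  Total hydrogens = 7.

7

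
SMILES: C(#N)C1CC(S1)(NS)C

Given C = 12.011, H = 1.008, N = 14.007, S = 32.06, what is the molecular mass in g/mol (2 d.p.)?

Molecular formula: C5H8N2S2.
M = 5×12.011 + 8×1.008 + 2×14.007 + 2×32.06 = 160.25 g/mol.

160.25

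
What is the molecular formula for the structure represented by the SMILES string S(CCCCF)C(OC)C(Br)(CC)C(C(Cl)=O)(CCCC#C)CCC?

C19H31BrClFO2S

Heavy atoms from the SMILES: 1 Br, 19 C, 1 Cl, 1 F, 2 O, 1 S.
Implicit hydrogens by atom environment:
  10 × C: 2 H each → 20
  4 × C: no H
  3 × C: 3 H each → 9
  2 × C: 1 H each → 2
  2 × O: no H
  1 × Br: no H
  1 × Cl: no H
  1 × F: no H
  1 × S: no H
  Total hydrogens = 31.
Molecular formula: C19H31BrClFO2S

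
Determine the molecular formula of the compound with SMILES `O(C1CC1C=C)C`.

Heavy atoms from the SMILES: 6 C, 1 O.
Implicit hydrogens by atom environment:
  3 × C: 1 H each → 3
  2 × C: 2 H each → 4
  1 × C: 3 H
  1 × O: no H
  Total hydrogens = 10.
Molecular formula: C6H10O

C6H10O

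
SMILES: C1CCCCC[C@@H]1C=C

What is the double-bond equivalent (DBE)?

2

Molecular formula from the SMILES: C9H16.
DoU = (2C + 2 + N − H − X)/2 = (2·9 + 2 + 0 − 16 − 0)/2 = 4/2 = 2.
(Structurally: 1 ring(s) + 1 π bond(s) = 2.)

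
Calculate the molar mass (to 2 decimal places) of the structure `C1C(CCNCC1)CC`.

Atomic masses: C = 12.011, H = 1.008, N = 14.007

Molecular formula: C8H17N.
M = 8×12.011 + 17×1.008 + 1×14.007 = 127.23 g/mol.

127.23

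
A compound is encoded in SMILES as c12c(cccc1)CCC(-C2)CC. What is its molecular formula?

Heavy atoms from the SMILES: 12 C.
Implicit hydrogens by atom environment:
  4 × C: 2 H each → 8
  4 × C (aromatic): 1 H each → 4
  2 × C (aromatic): no H
  1 × C: 3 H
  1 × C: 1 H
  Total hydrogens = 16.
Molecular formula: C12H16

C12H16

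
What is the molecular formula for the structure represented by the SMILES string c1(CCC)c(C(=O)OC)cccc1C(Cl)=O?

C12H13ClO3

Heavy atoms from the SMILES: 12 C, 1 Cl, 3 O.
Implicit hydrogens by atom environment:
  3 × C (aromatic): 1 H each → 3
  3 × C (aromatic): no H
  3 × O: no H
  2 × C: 3 H each → 6
  2 × C: 2 H each → 4
  2 × C: no H
  1 × Cl: no H
  Total hydrogens = 13.
Molecular formula: C12H13ClO3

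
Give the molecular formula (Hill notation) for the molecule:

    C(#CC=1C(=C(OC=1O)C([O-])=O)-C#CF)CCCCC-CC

Heavy atoms from the SMILES: 16 C, 1 F, 4 O.
Implicit hydrogens by atom environment:
  6 × C: 2 H each → 12
  5 × C: no H
  4 × C (aromatic): no H
  1 × C: 3 H
  1 × F: no H
  1 × O: 1 H
  1 × O (aromatic): no H
  1 × O: no H
  1 × O (charge -1): no H
  Total hydrogens = 16.
Net charge -1.
Molecular formula: C16H16FO4-

C16H16FO4-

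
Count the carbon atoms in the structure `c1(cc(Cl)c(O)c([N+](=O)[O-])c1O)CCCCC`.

The symbol for carbon appears 11 times in the SMILES. Lowercase c denotes aromatic carbon and counts toward C.

11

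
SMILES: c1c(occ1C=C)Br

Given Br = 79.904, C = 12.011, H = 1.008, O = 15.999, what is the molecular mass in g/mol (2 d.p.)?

Molecular formula: C6H5BrO.
M = 1×79.904 + 6×12.011 + 5×1.008 + 1×15.999 = 173.01 g/mol.

173.01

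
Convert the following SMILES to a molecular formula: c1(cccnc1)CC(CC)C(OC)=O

Heavy atoms from the SMILES: 11 C, 1 N, 2 O.
Implicit hydrogens by atom environment:
  4 × C (aromatic): 1 H each → 4
  2 × C: 3 H each → 6
  2 × C: 2 H each → 4
  2 × O: no H
  1 × C: 1 H
  1 × C (aromatic): no H
  1 × C: no H
  1 × N (aromatic): no H
  Total hydrogens = 15.
Molecular formula: C11H15NO2

C11H15NO2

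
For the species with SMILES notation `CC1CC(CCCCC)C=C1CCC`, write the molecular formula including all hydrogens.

Heavy atoms from the SMILES: 14 C.
Implicit hydrogens by atom environment:
  7 × C: 2 H each → 14
  3 × C: 3 H each → 9
  3 × C: 1 H each → 3
  1 × C: no H
  Total hydrogens = 26.
Molecular formula: C14H26

C14H26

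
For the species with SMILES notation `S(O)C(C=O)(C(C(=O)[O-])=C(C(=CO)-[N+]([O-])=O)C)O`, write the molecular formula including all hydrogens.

C8H8NO8S-

Heavy atoms from the SMILES: 8 C, 1 N, 8 O, 1 S.
Implicit hydrogens by atom environment:
  5 × C: no H
  3 × O: 1 H each → 3
  3 × O: no H
  2 × C: 1 H each → 2
  2 × O (charge -1): no H
  1 × C: 3 H
  1 × N (charge +1): no H
  1 × S: no H
  Total hydrogens = 8.
Net charge -1.
Molecular formula: C8H8NO8S-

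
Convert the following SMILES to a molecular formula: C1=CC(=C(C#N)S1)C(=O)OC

Heavy atoms from the SMILES: 7 C, 1 N, 2 O, 1 S.
Implicit hydrogens by atom environment:
  2 × C (aromatic): 1 H each → 2
  2 × C (aromatic): no H
  2 × C: no H
  2 × O: no H
  1 × C: 3 H
  1 × N: no H
  1 × S (aromatic): no H
  Total hydrogens = 5.
Molecular formula: C7H5NO2S

C7H5NO2S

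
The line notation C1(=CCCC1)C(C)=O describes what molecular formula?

Heavy atoms from the SMILES: 7 C, 1 O.
Implicit hydrogens by atom environment:
  3 × C: 2 H each → 6
  2 × C: no H
  1 × C: 3 H
  1 × C: 1 H
  1 × O: no H
  Total hydrogens = 10.
Molecular formula: C7H10O

C7H10O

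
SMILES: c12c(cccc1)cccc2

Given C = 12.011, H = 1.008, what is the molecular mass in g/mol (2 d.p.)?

128.17

Molecular formula: C10H8.
M = 10×12.011 + 8×1.008 = 128.17 g/mol.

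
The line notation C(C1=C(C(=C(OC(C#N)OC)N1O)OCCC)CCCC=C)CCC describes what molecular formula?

C19H30N2O4

Heavy atoms from the SMILES: 19 C, 2 N, 4 O.
Implicit hydrogens by atom environment:
  9 × C: 2 H each → 18
  4 × C (aromatic): no H
  3 × C: 3 H each → 9
  3 × O: no H
  2 × C: 1 H each → 2
  1 × C: no H
  1 × N (aromatic): no H
  1 × N: no H
  1 × O: 1 H
  Total hydrogens = 30.
Molecular formula: C19H30N2O4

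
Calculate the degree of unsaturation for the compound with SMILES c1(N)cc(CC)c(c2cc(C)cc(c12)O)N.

7

Molecular formula from the SMILES: C13H16N2O.
DoU = (2C + 2 + N − H − X)/2 = (2·13 + 2 + 2 − 16 − 0)/2 = 14/2 = 7.
(Structurally: 2 ring(s) + 5 π bond(s) = 7.)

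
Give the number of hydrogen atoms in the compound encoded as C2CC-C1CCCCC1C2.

Hydrogens are implicit in SMILES; fill each atom to its normal valence:
  8 × C: 2 H each → 16
  2 × C: 1 H each → 2
  Total hydrogens = 18.

18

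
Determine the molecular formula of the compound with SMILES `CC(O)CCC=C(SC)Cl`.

C7H13ClOS

Heavy atoms from the SMILES: 7 C, 1 Cl, 1 O, 1 S.
Implicit hydrogens by atom environment:
  2 × C: 3 H each → 6
  2 × C: 2 H each → 4
  2 × C: 1 H each → 2
  1 × C: no H
  1 × Cl: no H
  1 × O: 1 H
  1 × S: no H
  Total hydrogens = 13.
Molecular formula: C7H13ClOS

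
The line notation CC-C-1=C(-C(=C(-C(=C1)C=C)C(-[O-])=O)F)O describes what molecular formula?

C11H10FO3-

Heavy atoms from the SMILES: 11 C, 1 F, 3 O.
Implicit hydrogens by atom environment:
  5 × C (aromatic): no H
  2 × C: 2 H each → 4
  1 × C: 3 H
  1 × C (aromatic): 1 H
  1 × C: 1 H
  1 × C: no H
  1 × F: no H
  1 × O: 1 H
  1 × O: no H
  1 × O (charge -1): no H
  Total hydrogens = 10.
Net charge -1.
Molecular formula: C11H10FO3-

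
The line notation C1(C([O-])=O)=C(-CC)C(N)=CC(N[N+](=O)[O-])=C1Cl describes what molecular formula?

C9H9ClN3O4-

Heavy atoms from the SMILES: 9 C, 1 Cl, 3 N, 4 O.
Implicit hydrogens by atom environment:
  5 × C (aromatic): no H
  2 × O: no H
  2 × O (charge -1): no H
  1 × C: 3 H
  1 × C: 2 H
  1 × C (aromatic): 1 H
  1 × C: no H
  1 × Cl: no H
  1 × N: 2 H
  1 × N: 1 H
  1 × N (charge +1): no H
  Total hydrogens = 9.
Net charge -1.
Molecular formula: C9H9ClN3O4-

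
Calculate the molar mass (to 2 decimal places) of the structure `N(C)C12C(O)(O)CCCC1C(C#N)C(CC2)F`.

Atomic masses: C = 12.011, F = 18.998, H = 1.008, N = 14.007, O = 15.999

242.29

Molecular formula: C12H19FN2O2.
M = 12×12.011 + 1×18.998 + 19×1.008 + 2×14.007 + 2×15.999 = 242.29 g/mol.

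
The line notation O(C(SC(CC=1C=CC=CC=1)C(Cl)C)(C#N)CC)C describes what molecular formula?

Heavy atoms from the SMILES: 15 C, 1 Cl, 1 N, 1 O, 1 S.
Implicit hydrogens by atom environment:
  5 × C (aromatic): 1 H each → 5
  3 × C: 3 H each → 9
  2 × C: 2 H each → 4
  2 × C: 1 H each → 2
  2 × C: no H
  1 × C (aromatic): no H
  1 × Cl: no H
  1 × N: no H
  1 × O: no H
  1 × S: no H
  Total hydrogens = 20.
Molecular formula: C15H20ClNOS

C15H20ClNOS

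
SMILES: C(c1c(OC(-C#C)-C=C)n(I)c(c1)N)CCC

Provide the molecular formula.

Heavy atoms from the SMILES: 13 C, 1 I, 2 N, 1 O.
Implicit hydrogens by atom environment:
  4 × C: 2 H each → 8
  3 × C: 1 H each → 3
  3 × C (aromatic): no H
  1 × C: 3 H
  1 × C (aromatic): 1 H
  1 × C: no H
  1 × I: no H
  1 × N: 2 H
  1 × N (aromatic): no H
  1 × O: no H
  Total hydrogens = 17.
Molecular formula: C13H17IN2O

C13H17IN2O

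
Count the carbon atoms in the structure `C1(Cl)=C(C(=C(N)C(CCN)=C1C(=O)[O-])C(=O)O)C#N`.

The symbol for carbon appears 11 times in the SMILES. (Cl is a single chlorine, not C + l.)

11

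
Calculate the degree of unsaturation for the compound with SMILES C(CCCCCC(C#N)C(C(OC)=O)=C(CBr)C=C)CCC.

Molecular formula from the SMILES: C18H28BrNO2.
DoU = (2C + 2 + N − H − X)/2 = (2·18 + 2 + 1 − 28 − 1)/2 = 10/2 = 5.
(Structurally: 0 ring(s) + 5 π bond(s) = 5.)

5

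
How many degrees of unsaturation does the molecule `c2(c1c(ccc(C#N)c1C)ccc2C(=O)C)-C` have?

Molecular formula from the SMILES: C15H13NO.
DoU = (2C + 2 + N − H − X)/2 = (2·15 + 2 + 1 − 13 − 0)/2 = 20/2 = 10.
(Structurally: 2 ring(s) + 8 π bond(s) = 10.)

10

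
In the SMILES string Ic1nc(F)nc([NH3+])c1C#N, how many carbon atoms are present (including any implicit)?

The symbol for carbon appears 5 times in the SMILES. Lowercase c denotes aromatic carbon and counts toward C.

5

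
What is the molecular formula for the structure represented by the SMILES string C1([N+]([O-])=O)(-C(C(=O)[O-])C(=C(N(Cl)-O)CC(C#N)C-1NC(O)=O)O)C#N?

C11H9ClN5O8-

Heavy atoms from the SMILES: 11 C, 1 Cl, 5 N, 8 O.
Implicit hydrogens by atom environment:
  7 × C: no H
  3 × C: 1 H each → 3
  3 × N: no H
  3 × O: 1 H each → 3
  3 × O: no H
  2 × O (charge -1): no H
  1 × C: 2 H
  1 × Cl: no H
  1 × N: 1 H
  1 × N (charge +1): no H
  Total hydrogens = 9.
Net charge -1.
Molecular formula: C11H9ClN5O8-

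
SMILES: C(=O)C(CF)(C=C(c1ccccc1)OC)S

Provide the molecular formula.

C12H13FO2S

Heavy atoms from the SMILES: 12 C, 1 F, 2 O, 1 S.
Implicit hydrogens by atom environment:
  5 × C (aromatic): 1 H each → 5
  2 × C: 1 H each → 2
  2 × C: no H
  2 × O: no H
  1 × C: 3 H
  1 × C: 2 H
  1 × C (aromatic): no H
  1 × F: no H
  1 × S: 1 H
  Total hydrogens = 13.
Molecular formula: C12H13FO2S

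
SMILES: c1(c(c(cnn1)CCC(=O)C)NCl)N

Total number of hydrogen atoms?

Hydrogens are implicit in SMILES; fill each atom to its normal valence:
  3 × C (aromatic): no H
  2 × C: 2 H each → 4
  2 × N (aromatic): no H
  1 × C: 3 H
  1 × C (aromatic): 1 H
  1 × C: no H
  1 × Cl: no H
  1 × N: 2 H
  1 × N: 1 H
  1 × O: no H
  Total hydrogens = 11.

11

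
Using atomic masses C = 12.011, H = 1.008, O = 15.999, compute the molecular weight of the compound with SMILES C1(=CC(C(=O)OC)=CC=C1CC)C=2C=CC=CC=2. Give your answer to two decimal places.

240.30

Molecular formula: C16H16O2.
M = 16×12.011 + 16×1.008 + 2×15.999 = 240.30 g/mol.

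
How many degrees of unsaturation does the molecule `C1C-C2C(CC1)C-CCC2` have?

Molecular formula from the SMILES: C10H18.
DoU = (2C + 2 + N − H − X)/2 = (2·10 + 2 + 0 − 18 − 0)/2 = 4/2 = 2.
(Structurally: 2 ring(s) + 0 π bond(s) = 2.)

2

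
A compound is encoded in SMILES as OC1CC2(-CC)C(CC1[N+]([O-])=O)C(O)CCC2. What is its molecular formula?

Heavy atoms from the SMILES: 12 C, 1 N, 4 O.
Implicit hydrogens by atom environment:
  6 × C: 2 H each → 12
  4 × C: 1 H each → 4
  2 × O: 1 H each → 2
  1 × C: 3 H
  1 × C: no H
  1 × N (charge +1): no H
  1 × O: no H
  1 × O (charge -1): no H
  Total hydrogens = 21.
Molecular formula: C12H21NO4

C12H21NO4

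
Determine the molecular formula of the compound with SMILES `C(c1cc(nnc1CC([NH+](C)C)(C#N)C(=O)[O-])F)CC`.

C13H17FN4O2

Heavy atoms from the SMILES: 13 C, 1 F, 4 N, 2 O.
Implicit hydrogens by atom environment:
  3 × C: 3 H each → 9
  3 × C: 2 H each → 6
  3 × C (aromatic): no H
  3 × C: no H
  2 × N (aromatic): no H
  1 × C (aromatic): 1 H
  1 × F: no H
  1 × N (charge +1): 1 H
  1 × N: no H
  1 × O: no H
  1 × O (charge -1): no H
  Total hydrogens = 17.
Molecular formula: C13H17FN4O2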